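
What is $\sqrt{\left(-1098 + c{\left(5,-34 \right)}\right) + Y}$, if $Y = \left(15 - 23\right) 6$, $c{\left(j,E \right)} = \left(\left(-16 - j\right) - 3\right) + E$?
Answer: $2 i \sqrt{301} \approx 34.699 i$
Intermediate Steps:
$c{\left(j,E \right)} = -19 + E - j$ ($c{\left(j,E \right)} = \left(-19 - j\right) + E = -19 + E - j$)
$Y = -48$ ($Y = \left(-8\right) 6 = -48$)
$\sqrt{\left(-1098 + c{\left(5,-34 \right)}\right) + Y} = \sqrt{\left(-1098 - 58\right) - 48} = \sqrt{-1156 - 48} = \sqrt{-1204} = 2 i \sqrt{301}$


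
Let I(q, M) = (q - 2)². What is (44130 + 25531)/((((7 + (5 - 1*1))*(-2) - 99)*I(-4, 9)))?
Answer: -69661/4356 ≈ -15.992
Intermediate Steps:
I(q, M) = (-2 + q)²
(44130 + 25531)/((((7 + (5 - 1*1))*(-2) - 99)*I(-4, 9))) = (44130 + 25531)/((((7 + (5 - 1*1))*(-2) - 99)*(-2 - 4)²)) = 69661/((((7 + (5 - 1))*(-2) - 99)*(-6)²)) = 69661/((((7 + 4)*(-2) - 99)*36)) = 69661/(((11*(-2) - 99)*36)) = 69661/(((-22 - 99)*36)) = 69661/((-121*36)) = 69661/(-4356) = 69661*(-1/4356) = -69661/4356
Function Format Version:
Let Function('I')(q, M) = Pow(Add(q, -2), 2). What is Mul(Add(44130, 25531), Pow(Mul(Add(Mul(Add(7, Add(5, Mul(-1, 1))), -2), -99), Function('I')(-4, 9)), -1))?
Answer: Rational(-69661, 4356) ≈ -15.992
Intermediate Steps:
Function('I')(q, M) = Pow(Add(-2, q), 2)
Mul(Add(44130, 25531), Pow(Mul(Add(Mul(Add(7, Add(5, Mul(-1, 1))), -2), -99), Function('I')(-4, 9)), -1)) = Mul(Add(44130, 25531), Pow(Mul(Add(Mul(Add(7, Add(5, Mul(-1, 1))), -2), -99), Pow(Add(-2, -4), 2)), -1)) = Mul(69661, Pow(Mul(Add(Mul(Add(7, Add(5, -1)), -2), -99), Pow(-6, 2)), -1)) = Mul(69661, Pow(Mul(Add(Mul(Add(7, 4), -2), -99), 36), -1)) = Mul(69661, Pow(Mul(Add(Mul(11, -2), -99), 36), -1)) = Mul(69661, Pow(Mul(Add(-22, -99), 36), -1)) = Mul(69661, Pow(Mul(-121, 36), -1)) = Mul(69661, Pow(-4356, -1)) = Mul(69661, Rational(-1, 4356)) = Rational(-69661, 4356)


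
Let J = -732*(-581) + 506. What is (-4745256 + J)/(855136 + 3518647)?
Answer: -4319458/4373783 ≈ -0.98758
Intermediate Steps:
J = 425798 (J = 425292 + 506 = 425798)
(-4745256 + J)/(855136 + 3518647) = (-4745256 + 425798)/(855136 + 3518647) = -4319458/4373783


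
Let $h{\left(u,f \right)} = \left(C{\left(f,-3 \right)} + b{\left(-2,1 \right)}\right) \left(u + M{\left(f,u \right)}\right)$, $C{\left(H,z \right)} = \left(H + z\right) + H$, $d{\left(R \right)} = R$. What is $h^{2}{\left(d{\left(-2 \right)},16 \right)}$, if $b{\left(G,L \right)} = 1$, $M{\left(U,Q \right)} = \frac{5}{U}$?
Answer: $\frac{164025}{64} \approx 2562.9$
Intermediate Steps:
$C{\left(H,z \right)} = z + 2 H$
$h{\left(u,f \right)} = \left(-2 + 2 f\right) \left(u + \frac{5}{f}\right)$ ($h{\left(u,f \right)} = \left(\left(-3 + 2 f\right) + 1\right) \left(u + \frac{5}{f}\right) = \left(-2 + 2 f\right) \left(u + \frac{5}{f}\right)$)
$h^{2}{\left(d{\left(-2 \right)},16 \right)} = \left(10 - \frac{10}{16} - -4 + 2 \cdot 16 \left(-2\right)\right)^{2} = \left(10 - \frac{5}{8} + 4 - 64\right)^{2} = \left(- \frac{405}{8}\right)^{2} = \frac{164025}{64}$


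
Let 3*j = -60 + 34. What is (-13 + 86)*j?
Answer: -1898/3 ≈ -632.67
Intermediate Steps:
j = -26/3 (j = (-60 + 34)/3 = (⅓)*(-26) = -26/3 ≈ -8.6667)
(-13 + 86)*j = (-13 + 86)*(-26/3) = 73*(-26/3) = -1898/3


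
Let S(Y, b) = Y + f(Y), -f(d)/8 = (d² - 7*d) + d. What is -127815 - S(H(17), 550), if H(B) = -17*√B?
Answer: -88511 + 833*√17 ≈ -85077.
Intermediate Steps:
f(d) = -8*d² + 48*d (f(d) = -8*((d² - 7*d) + d) = -8*(d² - 6*d) = -8*d² + 48*d)
S(Y, b) = Y + 8*Y*(6 - Y)
-127815 - S(H(17), 550) = -127815 - (-17*√17)*(49 - (-136)*√17) = -127815 - (-17*√17)*(49 + 136*√17) = -127815 - (-17)*√17*(49 + 136*√17) = -127815 + 17*√17*(49 + 136*√17)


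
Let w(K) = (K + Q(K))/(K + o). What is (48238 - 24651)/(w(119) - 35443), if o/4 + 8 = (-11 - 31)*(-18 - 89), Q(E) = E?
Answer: -426051981/640206671 ≈ -0.66549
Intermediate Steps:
o = 17944 (o = -32 + 4*((-11 - 31)*(-18 - 89)) = -32 + 4*(-42*(-107)) = -32 + 4*4494 = -32 + 17976 = 17944)
w(K) = 2*K/(17944 + K) (w(K) = (K + K)/(K + 17944) = (2*K)/(17944 + K) = 2*K/(17944 + K))
(48238 - 24651)/(w(119) - 35443) = (48238 - 24651)/(2*119/(17944 + 119) - 35443) = 23587/(2*119/18063 - 35443) = 23587/(2*119*(1/18063) - 35443) = 23587/(238/18063 - 35443) = 23587/(-640206671/18063) = 23587*(-18063/640206671) = -426051981/640206671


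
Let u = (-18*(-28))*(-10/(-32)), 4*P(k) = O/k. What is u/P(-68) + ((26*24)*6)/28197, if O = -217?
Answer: 1475912/7471 ≈ 197.55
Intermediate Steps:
P(k) = -217/(4*k) (P(k) = (-217/k)/4 = -217/(4*k))
u = 315/2 (u = 504*(-10*(-1/32)) = 504*(5/16) = 315/2 ≈ 157.50)
u/P(-68) + ((26*24)*6)/28197 = 315/(2*((-217/4/(-68)))) + ((26*24)*6)/28197 = 315/(2*((-217/4*(-1/68)))) + (624*6)*(1/28197) = 315/(2*(217/272)) + 3744*(1/28197) = (315/2)*(272/217) + 32/241 = 6120/31 + 32/241 = 1475912/7471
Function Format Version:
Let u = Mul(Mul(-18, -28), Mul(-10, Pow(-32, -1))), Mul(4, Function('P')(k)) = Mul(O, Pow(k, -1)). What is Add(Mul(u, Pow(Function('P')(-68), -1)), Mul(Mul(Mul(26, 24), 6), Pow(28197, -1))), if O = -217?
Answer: Rational(1475912, 7471) ≈ 197.55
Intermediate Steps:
Function('P')(k) = Mul(Rational(-217, 4), Pow(k, -1)) (Function('P')(k) = Mul(Rational(1, 4), Mul(-217, Pow(k, -1))) = Mul(Rational(-217, 4), Pow(k, -1)))
u = Rational(315, 2) (u = Mul(504, Mul(-10, Rational(-1, 32))) = Mul(504, Rational(5, 16)) = Rational(315, 2) ≈ 157.50)
Add(Mul(u, Pow(Function('P')(-68), -1)), Mul(Mul(Mul(26, 24), 6), Pow(28197, -1))) = Add(Mul(Rational(315, 2), Pow(Mul(Rational(-217, 4), Pow(-68, -1)), -1)), Mul(Mul(Mul(26, 24), 6), Pow(28197, -1))) = Add(Mul(Rational(315, 2), Pow(Mul(Rational(-217, 4), Rational(-1, 68)), -1)), Mul(Mul(624, 6), Rational(1, 28197))) = Add(Mul(Rational(315, 2), Pow(Rational(217, 272), -1)), Mul(3744, Rational(1, 28197))) = Add(Mul(Rational(315, 2), Rational(272, 217)), Rational(32, 241)) = Add(Rational(6120, 31), Rational(32, 241)) = Rational(1475912, 7471)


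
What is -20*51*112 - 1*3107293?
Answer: -3221533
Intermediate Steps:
-20*51*112 - 1*3107293 = -1020*112 - 3107293 = -114240 - 3107293 = -3221533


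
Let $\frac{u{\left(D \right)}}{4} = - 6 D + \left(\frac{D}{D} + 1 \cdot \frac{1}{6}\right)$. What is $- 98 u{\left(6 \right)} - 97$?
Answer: $\frac{40673}{3} \approx 13558.0$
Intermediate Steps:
$u{\left(D \right)} = \frac{14}{3} - 24 D$ ($u{\left(D \right)} = 4 \left(- 6 D + \left(\frac{D}{D} + 1 \cdot \frac{1}{6}\right)\right) = 4 \left(- 6 D + \left(1 + 1 \cdot \frac{1}{6}\right)\right) = 4 \left(- 6 D + \left(1 + \frac{1}{6}\right)\right) = 4 \left(- 6 D + \frac{7}{6}\right) = 4 \left(\frac{7}{6} - 6 D\right) = \frac{14}{3} - 24 D$)
$- 98 u{\left(6 \right)} - 97 = - 98 \left(\frac{14}{3} - 144\right) - 97 = \left(-98\right) \left(- \frac{418}{3}\right) - 97 = \frac{40964}{3} - 97 = \frac{40673}{3}$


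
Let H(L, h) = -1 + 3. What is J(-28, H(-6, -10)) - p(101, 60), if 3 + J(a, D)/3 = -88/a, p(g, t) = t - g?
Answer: 290/7 ≈ 41.429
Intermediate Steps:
H(L, h) = 2
J(a, D) = -9 - 264/a (J(a, D) = -9 + 3*(-88/a) = -9 - 264/a)
J(-28, H(-6, -10)) - p(101, 60) = (-9 - 264/(-28)) - (60 - 1*101) = (-9 - 264*(-1/28)) - (60 - 101) = (-9 + 66/7) - 1*(-41) = 3/7 + 41 = 290/7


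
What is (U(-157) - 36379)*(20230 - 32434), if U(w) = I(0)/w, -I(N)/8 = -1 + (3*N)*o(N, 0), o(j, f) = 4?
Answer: 69703280244/157 ≈ 4.4397e+8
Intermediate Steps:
I(N) = 8 - 96*N (I(N) = -8*(-1 + (3*N)*4) = -8*(-1 + 12*N) = 8 - 96*N)
U(w) = 8/w (U(w) = (8 - 96*0)/w = (8 + 0)/w = 8/w)
(U(-157) - 36379)*(20230 - 32434) = (8/(-157) - 36379)*(20230 - 32434) = (8*(-1/157) - 36379)*(-12204) = (-8/157 - 36379)*(-12204) = -5711511/157*(-12204) = 69703280244/157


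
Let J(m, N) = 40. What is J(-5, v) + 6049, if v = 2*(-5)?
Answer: 6089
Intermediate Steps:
v = -10
J(-5, v) + 6049 = 40 + 6049 = 6089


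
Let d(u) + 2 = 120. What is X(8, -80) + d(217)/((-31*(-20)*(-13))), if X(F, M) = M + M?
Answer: -644859/4030 ≈ -160.01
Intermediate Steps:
d(u) = 118 (d(u) = -2 + 120 = 118)
X(F, M) = 2*M
X(8, -80) + d(217)/((-31*(-20)*(-13))) = 2*(-80) + 118/((-31*(-20)*(-13))) = -160 + 118/((620*(-13))) = -160 + 118/(-8060) = -160 + 118*(-1/8060) = -160 - 59/4030 = -644859/4030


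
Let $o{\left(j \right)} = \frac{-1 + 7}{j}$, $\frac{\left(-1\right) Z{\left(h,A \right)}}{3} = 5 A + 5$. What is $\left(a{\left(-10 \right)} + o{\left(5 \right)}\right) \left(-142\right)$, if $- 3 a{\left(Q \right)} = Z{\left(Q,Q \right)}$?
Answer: $\frac{31098}{5} \approx 6219.6$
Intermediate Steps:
$Z{\left(h,A \right)} = -15 - 15 A$ ($Z{\left(h,A \right)} = - 3 \left(5 A + 5\right) = - 3 \left(5 + 5 A\right) = -15 - 15 A$)
$a{\left(Q \right)} = 5 + 5 Q$ ($a{\left(Q \right)} = - \frac{-15 - 15 Q}{3} = 5 + 5 Q$)
$o{\left(j \right)} = \frac{6}{j}$
$\left(a{\left(-10 \right)} + o{\left(5 \right)}\right) \left(-142\right) = \left(\left(5 + 5 \left(-10\right)\right) + \frac{6}{5}\right) \left(-142\right) = \left(\left(5 - 50\right) + 6 \cdot \frac{1}{5}\right) \left(-142\right) = \left(-45 + \frac{6}{5}\right) \left(-142\right) = \left(- \frac{219}{5}\right) \left(-142\right) = \frac{31098}{5}$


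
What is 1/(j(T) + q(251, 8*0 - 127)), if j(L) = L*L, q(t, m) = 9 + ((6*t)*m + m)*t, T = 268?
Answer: -1/47966806 ≈ -2.0848e-8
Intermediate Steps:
q(t, m) = 9 + t*(m + 6*m*t) (q(t, m) = 9 + (6*m*t + m)*t = 9 + (m + 6*m*t)*t = 9 + t*(m + 6*m*t))
j(L) = L²
1/(j(T) + q(251, 8*0 - 127)) = 1/(268² + (9 + (8*0 - 127)*251 + 6*(8*0 - 127)*251²)) = 1/(71824 + (9 + (0 - 127)*251 + 6*(0 - 127)*63001)) = 1/(71824 + (9 - 127*251 + 6*(-127)*63001)) = 1/(71824 + (9 - 31877 - 48006762)) = 1/(71824 - 48038630) = 1/(-47966806) = -1/47966806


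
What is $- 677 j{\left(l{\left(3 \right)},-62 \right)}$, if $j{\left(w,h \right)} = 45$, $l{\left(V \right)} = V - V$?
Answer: $-30465$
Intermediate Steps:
$l{\left(V \right)} = 0$
$- 677 j{\left(l{\left(3 \right)},-62 \right)} = \left(-677\right) 45 = -30465$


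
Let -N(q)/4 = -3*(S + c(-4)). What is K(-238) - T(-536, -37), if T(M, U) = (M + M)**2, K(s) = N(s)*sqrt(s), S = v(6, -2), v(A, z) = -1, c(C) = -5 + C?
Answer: -1149184 - 120*I*sqrt(238) ≈ -1.1492e+6 - 1851.3*I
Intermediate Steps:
S = -1
N(q) = -120 (N(q) = -(-12)*(-1 + (-5 - 4)) = -(-12)*(-1 - 9) = -(-12)*(-10) = -4*30 = -120)
K(s) = -120*sqrt(s)
T(M, U) = 4*M**2 (T(M, U) = (2*M)**2 = 4*M**2)
K(-238) - T(-536, -37) = -120*I*sqrt(238) - 4*(-536)**2 = -120*I*sqrt(238) - 4*287296 = -120*I*sqrt(238) - 1*1149184 = -120*I*sqrt(238) - 1149184 = -1149184 - 120*I*sqrt(238)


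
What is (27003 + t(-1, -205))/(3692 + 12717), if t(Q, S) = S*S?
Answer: 69028/16409 ≈ 4.2067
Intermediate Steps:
t(Q, S) = S²
(27003 + t(-1, -205))/(3692 + 12717) = (27003 + (-205)²)/(3692 + 12717) = (27003 + 42025)/16409 = 69028*(1/16409) = 69028/16409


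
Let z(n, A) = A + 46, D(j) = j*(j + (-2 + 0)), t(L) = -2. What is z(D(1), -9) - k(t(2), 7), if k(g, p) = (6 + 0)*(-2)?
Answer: 49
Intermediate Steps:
D(j) = j*(-2 + j) (D(j) = j*(j - 2) = j*(-2 + j))
z(n, A) = 46 + A
k(g, p) = -12 (k(g, p) = 6*(-2) = -12)
z(D(1), -9) - k(t(2), 7) = (46 - 9) - 1*(-12) = 37 + 12 = 49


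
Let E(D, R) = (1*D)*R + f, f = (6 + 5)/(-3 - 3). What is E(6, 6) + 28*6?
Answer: 1213/6 ≈ 202.17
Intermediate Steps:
f = -11/6 (f = 11/(-6) = 11*(-1/6) = -11/6 ≈ -1.8333)
E(D, R) = -11/6 + D*R (E(D, R) = (1*D)*R - 11/6 = D*R - 11/6 = -11/6 + D*R)
E(6, 6) + 28*6 = (-11/6 + 6*6) + 28*6 = (-11/6 + 36) + 168 = 205/6 + 168 = 1213/6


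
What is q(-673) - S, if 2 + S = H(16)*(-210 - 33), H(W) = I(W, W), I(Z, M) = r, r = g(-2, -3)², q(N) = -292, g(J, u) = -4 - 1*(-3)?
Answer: -47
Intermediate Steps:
g(J, u) = -1 (g(J, u) = -4 + 3 = -1)
r = 1 (r = (-1)² = 1)
I(Z, M) = 1
H(W) = 1
S = -245 (S = -2 + 1*(-210 - 33) = -2 + 1*(-243) = -2 - 243 = -245)
q(-673) - S = -292 - 1*(-245) = -292 + 245 = -47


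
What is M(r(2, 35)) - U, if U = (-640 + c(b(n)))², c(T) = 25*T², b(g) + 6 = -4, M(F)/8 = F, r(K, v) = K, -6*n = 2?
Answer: -3459584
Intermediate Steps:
n = -⅓ (n = -⅙*2 = -⅓ ≈ -0.33333)
M(F) = 8*F
b(g) = -10 (b(g) = -6 - 4 = -10)
U = 3459600 (U = (-640 + 25*(-10)²)² = (-640 + 25*100)² = (-640 + 2500)² = 1860² = 3459600)
M(r(2, 35)) - U = 8*2 - 1*3459600 = 16 - 3459600 = -3459584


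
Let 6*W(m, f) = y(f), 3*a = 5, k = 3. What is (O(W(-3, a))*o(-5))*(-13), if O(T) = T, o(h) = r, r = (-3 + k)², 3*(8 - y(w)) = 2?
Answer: 0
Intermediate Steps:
y(w) = 22/3 (y(w) = 8 - ⅓*2 = 8 - ⅔ = 22/3)
a = 5/3 (a = (⅓)*5 = 5/3 ≈ 1.6667)
W(m, f) = 11/9 (W(m, f) = (⅙)*(22/3) = 11/9)
r = 0 (r = (-3 + 3)² = 0² = 0)
o(h) = 0
(O(W(-3, a))*o(-5))*(-13) = ((11/9)*0)*(-13) = 0*(-13) = 0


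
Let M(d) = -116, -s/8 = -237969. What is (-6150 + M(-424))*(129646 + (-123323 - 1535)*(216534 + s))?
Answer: 1658826626023372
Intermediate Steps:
s = 1903752 (s = -8*(-237969) = 1903752)
(-6150 + M(-424))*(129646 + (-123323 - 1535)*(216534 + s)) = (-6150 - 116)*(129646 + (-123323 - 1535)*(216534 + 1903752)) = -6266*(129646 - 124858*2120286) = -6266*(129646 - 264734669388) = -6266*(-264734539742) = 1658826626023372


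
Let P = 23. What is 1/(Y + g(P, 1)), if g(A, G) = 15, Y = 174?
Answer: 1/189 ≈ 0.0052910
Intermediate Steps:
1/(Y + g(P, 1)) = 1/(174 + 15) = 1/189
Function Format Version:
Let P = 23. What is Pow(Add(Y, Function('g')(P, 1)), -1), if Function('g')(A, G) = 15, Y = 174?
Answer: Rational(1, 189) ≈ 0.0052910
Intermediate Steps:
Pow(Add(Y, Function('g')(P, 1)), -1) = Pow(Add(174, 15), -1) = Pow(189, -1) = Rational(1, 189)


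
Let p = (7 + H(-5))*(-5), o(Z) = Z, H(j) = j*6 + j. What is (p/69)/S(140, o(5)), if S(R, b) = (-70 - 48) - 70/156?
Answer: -3640/212497 ≈ -0.017130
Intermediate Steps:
H(j) = 7*j (H(j) = 6*j + j = 7*j)
p = 140 (p = (7 + 7*(-5))*(-5) = (7 - 35)*(-5) = -28*(-5) = 140)
S(R, b) = -9239/78 (S(R, b) = -118 - 70*1/156 = -118 - 35/78 = -9239/78)
(p/69)/S(140, o(5)) = (140/69)/(-9239/78) = ((1/69)*140)*(-78/9239) = (140/69)*(-78/9239) = -3640/212497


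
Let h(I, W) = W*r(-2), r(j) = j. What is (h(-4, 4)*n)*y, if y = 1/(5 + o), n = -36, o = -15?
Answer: -144/5 ≈ -28.800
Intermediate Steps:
h(I, W) = -2*W (h(I, W) = W*(-2) = -2*W)
y = -1/10 (y = 1/(5 - 15) = 1/(-10) = -1/10 ≈ -0.10000)
(h(-4, 4)*n)*y = (-2*4*(-36))*(-1/10) = -8*(-36)*(-1/10) = 288*(-1/10) = -144/5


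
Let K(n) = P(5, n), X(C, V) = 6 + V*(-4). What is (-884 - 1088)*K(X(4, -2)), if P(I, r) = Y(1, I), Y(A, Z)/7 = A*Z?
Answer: -69020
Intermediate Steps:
Y(A, Z) = 7*A*Z (Y(A, Z) = 7*(A*Z) = 7*A*Z)
P(I, r) = 7*I (P(I, r) = 7*1*I = 7*I)
X(C, V) = 6 - 4*V
K(n) = 35 (K(n) = 7*5 = 35)
(-884 - 1088)*K(X(4, -2)) = (-884 - 1088)*35 = -1972*35 = -69020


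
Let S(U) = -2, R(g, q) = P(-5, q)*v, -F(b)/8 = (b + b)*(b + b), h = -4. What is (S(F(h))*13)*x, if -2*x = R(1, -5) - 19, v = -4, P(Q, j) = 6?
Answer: -559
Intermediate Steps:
F(b) = -32*b² (F(b) = -8*(b + b)*(b + b) = -8*2*b*2*b = -32*b²)
R(g, q) = -24 (R(g, q) = 6*(-4) = -24)
x = 43/2 (x = -(-24 - 19)/2 = -½*(-43) = 43/2 ≈ 21.500)
(S(F(h))*13)*x = -2*13*(43/2) = -26*43/2 = -559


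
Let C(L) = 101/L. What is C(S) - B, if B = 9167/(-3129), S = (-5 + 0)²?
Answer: 545204/78225 ≈ 6.9697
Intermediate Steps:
S = 25 (S = (-5)² = 25)
B = -9167/3129 (B = 9167*(-1/3129) = -9167/3129 ≈ -2.9297)
C(S) - B = 101/25 - 1*(-9167/3129) = 101*(1/25) + 9167/3129 = 101/25 + 9167/3129 = 545204/78225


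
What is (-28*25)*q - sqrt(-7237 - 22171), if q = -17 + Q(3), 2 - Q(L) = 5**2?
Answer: 28000 - 4*I*sqrt(1838) ≈ 28000.0 - 171.49*I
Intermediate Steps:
Q(L) = -23 (Q(L) = 2 - 1*5**2 = 2 - 1*25 = 2 - 25 = -23)
q = -40 (q = -17 - 23 = -40)
(-28*25)*q - sqrt(-7237 - 22171) = -28*25*(-40) - sqrt(-7237 - 22171) = -700*(-40) - sqrt(-29408) = 28000 - 4*I*sqrt(1838)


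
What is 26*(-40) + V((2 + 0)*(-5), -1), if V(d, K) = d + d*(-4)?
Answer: -1010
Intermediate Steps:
V(d, K) = -3*d (V(d, K) = d - 4*d = -3*d)
26*(-40) + V((2 + 0)*(-5), -1) = 26*(-40) - 3*(2 + 0)*(-5) = -1040 - 6*(-5) = -1040 - 3*(-10) = -1040 + 30 = -1010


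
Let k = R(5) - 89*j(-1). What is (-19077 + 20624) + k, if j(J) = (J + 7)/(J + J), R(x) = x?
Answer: 1819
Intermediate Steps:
j(J) = (7 + J)/(2*J) (j(J) = (7 + J)/((2*J)) = (7 + J)*(1/(2*J)) = (7 + J)/(2*J))
k = 272 (k = 5 - 89*(7 - 1)/(2*(-1)) = 5 - 89*(-1)*6/2 = 5 - 89*(-3) = 5 + 267 = 272)
(-19077 + 20624) + k = (-19077 + 20624) + 272 = 1547 + 272 = 1819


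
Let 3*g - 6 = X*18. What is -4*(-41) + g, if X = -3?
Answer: 148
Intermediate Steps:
g = -16 (g = 2 + (-3*18)/3 = 2 + (1/3)*(-54) = 2 - 18 = -16)
-4*(-41) + g = -4*(-41) - 16 = 164 - 16 = 148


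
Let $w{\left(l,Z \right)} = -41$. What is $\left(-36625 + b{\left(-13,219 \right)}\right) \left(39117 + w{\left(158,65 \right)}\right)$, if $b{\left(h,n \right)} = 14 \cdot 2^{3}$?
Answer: $-1426781988$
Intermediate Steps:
$b{\left(h,n \right)} = 112$ ($b{\left(h,n \right)} = 14 \cdot 8 = 112$)
$\left(-36625 + b{\left(-13,219 \right)}\right) \left(39117 + w{\left(158,65 \right)}\right) = \left(-36625 + 112\right) \left(39117 - 41\right) = \left(-36513\right) 39076 = -1426781988$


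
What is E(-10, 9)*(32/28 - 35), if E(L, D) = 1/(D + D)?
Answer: -79/42 ≈ -1.8810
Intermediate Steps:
E(L, D) = 1/(2*D)
E(-10, 9)*(32/28 - 35) = ((1/2)/9)*(32/28 - 35) = ((1/2)*(1/9))*(32*(1/28) - 35) = (8/7 - 35)/18 = (1/18)*(-237/7) = -79/42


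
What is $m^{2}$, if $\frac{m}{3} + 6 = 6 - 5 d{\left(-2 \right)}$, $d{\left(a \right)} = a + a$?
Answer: $3600$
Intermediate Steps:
$d{\left(a \right)} = 2 a$
$m = 60$ ($m = -18 + 3 \left(6 - 5 \cdot 2 \left(-2\right)\right) = -18 + 3 \left(6 - -20\right) = -18 + 3 \left(6 + 20\right) = -18 + 3 \cdot 26 = -18 + 78 = 60$)
$m^{2} = 60^{2} = 3600$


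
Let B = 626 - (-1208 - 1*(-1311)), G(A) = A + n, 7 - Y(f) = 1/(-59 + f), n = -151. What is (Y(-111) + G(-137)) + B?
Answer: 41141/170 ≈ 242.01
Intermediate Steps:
Y(f) = 7 - 1/(-59 + f)
G(A) = -151 + A (G(A) = A - 151 = -151 + A)
B = 523 (B = 626 - (-1208 + 1311) = 626 - 1*103 = 626 - 103 = 523)
(Y(-111) + G(-137)) + B = ((-414 + 7*(-111))/(-59 - 111) + (-151 - 137)) + 523 = ((-414 - 777)/(-170) - 288) + 523 = (-1/170*(-1191) - 288) + 523 = (1191/170 - 288) + 523 = -47769/170 + 523 = 41141/170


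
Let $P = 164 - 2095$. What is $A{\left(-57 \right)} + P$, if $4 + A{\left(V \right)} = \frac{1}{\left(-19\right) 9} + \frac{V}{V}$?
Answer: $- \frac{330715}{171} \approx -1934.0$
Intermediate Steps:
$A{\left(V \right)} = - \frac{514}{171}$ ($A{\left(V \right)} = -4 + \left(\frac{1}{\left(-19\right) 9} + \frac{V}{V}\right) = -4 + \left(\left(- \frac{1}{19}\right) \frac{1}{9} + 1\right) = -4 + \left(- \frac{1}{171} + 1\right) = -4 + \frac{170}{171} = - \frac{514}{171}$)
$P = -1931$
$A{\left(-57 \right)} + P = - \frac{514}{171} - 1931 = - \frac{330715}{171}$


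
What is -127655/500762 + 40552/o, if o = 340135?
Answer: -23113032801/170326682870 ≈ -0.13570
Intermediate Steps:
-127655/500762 + 40552/o = -127655/500762 + 40552/340135 = -23113032801/170326682870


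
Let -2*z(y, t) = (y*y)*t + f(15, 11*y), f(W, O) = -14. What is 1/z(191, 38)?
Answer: -1/693132 ≈ -1.4427e-6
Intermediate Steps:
z(y, t) = 7 - t*y**2/2 (z(y, t) = -((y*y)*t - 14)/2 = -(y**2*t - 14)/2 = -(t*y**2 - 14)/2 = -(-14 + t*y**2)/2 = 7 - t*y**2/2)
1/z(191, 38) = 1/(7 - 1/2*38*191**2) = 1/(7 - 1/2*38*36481) = 1/(7 - 693139) = 1/(-693132) = -1/693132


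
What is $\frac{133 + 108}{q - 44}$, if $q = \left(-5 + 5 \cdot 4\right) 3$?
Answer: $241$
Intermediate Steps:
$q = 45$ ($q = \left(-5 + 20\right) 3 = 15 \cdot 3 = 45$)
$\frac{133 + 108}{q - 44} = \frac{133 + 108}{45 - 44} = \frac{241}{1} = 241 \cdot 1 = 241$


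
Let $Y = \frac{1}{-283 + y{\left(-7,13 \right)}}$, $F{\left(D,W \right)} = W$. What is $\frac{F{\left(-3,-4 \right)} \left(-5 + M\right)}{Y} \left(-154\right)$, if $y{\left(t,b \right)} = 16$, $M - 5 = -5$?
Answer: $822360$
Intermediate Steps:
$M = 0$ ($M = 5 - 5 = 0$)
$Y = - \frac{1}{267}$ ($Y = \frac{1}{-283 + 16} = \frac{1}{-267} = - \frac{1}{267} \approx -0.0037453$)
$\frac{F{\left(-3,-4 \right)} \left(-5 + M\right)}{Y} \left(-154\right) = \frac{\left(-4\right) \left(-5 + 0\right)}{- \frac{1}{267}} \left(-154\right) = \left(-4\right) \left(-5\right) \left(-267\right) \left(-154\right) = 20 \left(-267\right) \left(-154\right) = \left(-5340\right) \left(-154\right) = 822360$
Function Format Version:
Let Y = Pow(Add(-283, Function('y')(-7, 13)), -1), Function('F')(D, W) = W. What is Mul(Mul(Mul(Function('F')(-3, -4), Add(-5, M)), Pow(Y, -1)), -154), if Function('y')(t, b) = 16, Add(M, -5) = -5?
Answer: 822360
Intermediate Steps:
M = 0 (M = Add(5, -5) = 0)
Y = Rational(-1, 267) (Y = Pow(Add(-283, 16), -1) = Pow(-267, -1) = Rational(-1, 267) ≈ -0.0037453)
Mul(Mul(Mul(Function('F')(-3, -4), Add(-5, M)), Pow(Y, -1)), -154) = Mul(Mul(Mul(-4, Add(-5, 0)), Pow(Rational(-1, 267), -1)), -154) = Mul(Mul(Mul(-4, -5), -267), -154) = Mul(Mul(20, -267), -154) = Mul(-5340, -154) = 822360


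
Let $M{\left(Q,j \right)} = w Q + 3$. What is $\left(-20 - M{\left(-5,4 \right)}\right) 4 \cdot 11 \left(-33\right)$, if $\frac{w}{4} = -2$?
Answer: $91476$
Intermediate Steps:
$w = -8$ ($w = 4 \left(-2\right) = -8$)
$M{\left(Q,j \right)} = 3 - 8 Q$ ($M{\left(Q,j \right)} = - 8 Q + 3 = 3 - 8 Q$)
$\left(-20 - M{\left(-5,4 \right)}\right) 4 \cdot 11 \left(-33\right) = \left(-20 - \left(3 - -40\right)\right) 4 \cdot 11 \left(-33\right) = \left(-20 - \left(3 + 40\right)\right) 44 \left(-33\right) = \left(-20 - 43\right) 44 \left(-33\right) = \left(-63\right) 44 \left(-33\right) = \left(-2772\right) \left(-33\right) = 91476$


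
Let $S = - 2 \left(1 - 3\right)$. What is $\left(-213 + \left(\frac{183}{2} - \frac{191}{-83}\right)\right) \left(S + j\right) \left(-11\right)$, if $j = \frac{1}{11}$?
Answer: $\frac{890415}{166} \approx 5363.9$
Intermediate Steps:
$j = \frac{1}{11} \approx 0.090909$
$S = 4$ ($S = - 2 \left(1 - 3\right) = \left(-2\right) \left(-2\right) = 4$)
$\left(-213 + \left(\frac{183}{2} - \frac{191}{-83}\right)\right) \left(S + j\right) \left(-11\right) = \left(-213 + \left(\frac{183}{2} - \frac{191}{-83}\right)\right) \left(4 + \frac{1}{11}\right) \left(-11\right) = \left(-213 + \left(183 \cdot \frac{1}{2} - - \frac{191}{83}\right)\right) \frac{45}{11} \left(-11\right) = \left(-213 + \left(\frac{183}{2} + \frac{191}{83}\right)\right) \left(-45\right) = \left(-213 + \frac{15571}{166}\right) \left(-45\right) = \left(- \frac{19787}{166}\right) \left(-45\right) = \frac{890415}{166}$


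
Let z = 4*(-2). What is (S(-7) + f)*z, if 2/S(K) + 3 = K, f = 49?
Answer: -1952/5 ≈ -390.40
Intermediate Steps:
z = -8
S(K) = 2/(-3 + K)
(S(-7) + f)*z = (2/(-3 - 7) + 49)*(-8) = (2/(-10) + 49)*(-8) = (2*(-⅒) + 49)*(-8) = (-⅕ + 49)*(-8) = (244/5)*(-8) = -1952/5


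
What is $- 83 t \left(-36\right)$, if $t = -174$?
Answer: $-519912$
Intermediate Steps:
$- 83 t \left(-36\right) = \left(-83\right) \left(-174\right) \left(-36\right) = 14442 \left(-36\right) = -519912$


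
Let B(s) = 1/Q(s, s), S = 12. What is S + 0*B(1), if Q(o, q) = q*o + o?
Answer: 12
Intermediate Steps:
Q(o, q) = o + o*q (Q(o, q) = o*q + o = o + o*q)
B(s) = 1/(s*(1 + s))
S + 0*B(1) = 12 + 0*(1/(1*(1 + 1))) = 12 + 0*(1/2) = 12 + 0*(1*(½)) = 12 + 0*(½) = 12 + 0 = 12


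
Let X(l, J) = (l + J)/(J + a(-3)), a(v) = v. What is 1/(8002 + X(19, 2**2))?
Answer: 1/8025 ≈ 0.00012461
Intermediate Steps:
X(l, J) = (J + l)/(-3 + J) (X(l, J) = (l + J)/(J - 3) = (J + l)/(-3 + J))
1/(8002 + X(19, 2**2)) = 1/(8002 + (2**2 + 19)/(-3 + 2**2)) = 1/(8002 + (4 + 19)/(-3 + 4)) = 1/(8002 + 23/1) = 1/(8002 + 1*23) = 1/(8002 + 23) = 1/8025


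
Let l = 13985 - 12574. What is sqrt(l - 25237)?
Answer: 19*I*sqrt(66) ≈ 154.36*I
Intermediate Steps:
l = 1411
sqrt(l - 25237) = sqrt(1411 - 25237) = sqrt(-23826) = 19*I*sqrt(66)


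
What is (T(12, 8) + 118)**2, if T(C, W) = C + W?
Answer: 19044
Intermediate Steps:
(T(12, 8) + 118)**2 = ((12 + 8) + 118)**2 = (20 + 118)**2 = 138**2 = 19044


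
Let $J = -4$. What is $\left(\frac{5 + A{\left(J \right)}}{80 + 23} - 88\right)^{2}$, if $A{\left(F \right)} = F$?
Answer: $\frac{82137969}{10609} \approx 7742.3$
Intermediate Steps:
$\left(\frac{5 + A{\left(J \right)}}{80 + 23} - 88\right)^{2} = \left(\frac{5 - 4}{80 + 23} - 88\right)^{2} = \left(1 \cdot \frac{1}{103} - 88\right)^{2} = \left(\frac{1}{103} - 88\right)^{2} = \left(- \frac{9063}{103}\right)^{2} = \frac{82137969}{10609}$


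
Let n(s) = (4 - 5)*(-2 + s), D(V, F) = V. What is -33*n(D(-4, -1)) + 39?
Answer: -159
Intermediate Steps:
n(s) = 2 - s (n(s) = -(-2 + s) = 2 - s)
-33*n(D(-4, -1)) + 39 = -33*(2 - 1*(-4)) + 39 = -33*(2 + 4) + 39 = -33*6 + 39 = -198 + 39 = -159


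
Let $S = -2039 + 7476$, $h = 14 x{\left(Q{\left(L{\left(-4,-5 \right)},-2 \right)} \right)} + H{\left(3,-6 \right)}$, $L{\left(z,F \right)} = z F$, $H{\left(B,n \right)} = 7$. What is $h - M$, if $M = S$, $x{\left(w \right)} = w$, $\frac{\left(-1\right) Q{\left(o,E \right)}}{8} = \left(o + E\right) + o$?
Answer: $-9686$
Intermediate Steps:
$L{\left(z,F \right)} = F z$
$Q{\left(o,E \right)} = - 16 o - 8 E$ ($Q{\left(o,E \right)} = - 8 \left(\left(o + E\right) + o\right) = - 8 \left(\left(E + o\right) + o\right) = - 8 \left(E + 2 o\right) = - 16 o - 8 E$)
$h = -4249$ ($h = 14 \left(- 16 \left(\left(-5\right) \left(-4\right)\right) - -16\right) + 7 = 14 \left(\left(-16\right) 20 + 16\right) + 7 = 14 \left(-320 + 16\right) + 7 = 14 \left(-304\right) + 7 = -4256 + 7 = -4249$)
$S = 5437$
$M = 5437$
$h - M = -4249 - 5437 = -9686$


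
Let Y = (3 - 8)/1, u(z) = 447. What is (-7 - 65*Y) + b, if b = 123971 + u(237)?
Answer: 124736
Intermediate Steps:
Y = -5 (Y = 1*(-5) = -5)
b = 124418 (b = 123971 + 447 = 124418)
(-7 - 65*Y) + b = (-7 - 65*(-5)) + 124418 = (-7 + 325) + 124418 = 318 + 124418 = 124736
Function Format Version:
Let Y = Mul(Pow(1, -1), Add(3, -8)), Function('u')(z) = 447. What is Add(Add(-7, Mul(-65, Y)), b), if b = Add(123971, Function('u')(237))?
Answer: 124736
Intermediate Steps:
Y = -5 (Y = Mul(1, -5) = -5)
b = 124418 (b = Add(123971, 447) = 124418)
Add(Add(-7, Mul(-65, Y)), b) = Add(Add(-7, Mul(-65, -5)), 124418) = Add(Add(-7, 325), 124418) = Add(318, 124418) = 124736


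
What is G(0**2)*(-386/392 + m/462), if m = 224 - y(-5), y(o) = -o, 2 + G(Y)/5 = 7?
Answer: -27525/2156 ≈ -12.767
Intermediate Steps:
G(Y) = 25 (G(Y) = -10 + 5*7 = -10 + 35 = 25)
m = 219 (m = 224 - (-1)*(-5) = 224 - 1*5 = 224 - 5 = 219)
G(0**2)*(-386/392 + m/462) = 25*(-386/392 + 219/462) = 25*(-386*1/392 + 219*(1/462)) = 25*(-193/196 + 73/154) = 25*(-1101/2156) = -27525/2156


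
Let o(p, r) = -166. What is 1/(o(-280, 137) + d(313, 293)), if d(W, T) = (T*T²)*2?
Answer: 1/50307348 ≈ 1.9878e-8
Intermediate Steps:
d(W, T) = 2*T³ (d(W, T) = T³*2 = 2*T³)
1/(o(-280, 137) + d(313, 293)) = 1/(-166 + 2*293³) = 1/(-166 + 2*25153757) = 1/(-166 + 50307514) = 1/50307348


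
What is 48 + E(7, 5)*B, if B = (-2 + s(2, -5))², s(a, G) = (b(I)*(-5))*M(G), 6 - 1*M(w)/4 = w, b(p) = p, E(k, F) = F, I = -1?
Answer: 237668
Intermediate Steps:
M(w) = 24 - 4*w
s(a, G) = 120 - 20*G (s(a, G) = (-1*(-5))*(24 - 4*G) = 5*(24 - 4*G) = 120 - 20*G)
B = 47524 (B = (-2 + (120 - 20*(-5)))² = (-2 + (120 + 100))² = (-2 + 220)² = 218² = 47524)
48 + E(7, 5)*B = 48 + 5*47524 = 48 + 237620 = 237668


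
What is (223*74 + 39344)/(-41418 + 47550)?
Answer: 3989/438 ≈ 9.1073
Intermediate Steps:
(223*74 + 39344)/(-41418 + 47550) = (16502 + 39344)/6132 = 55846*(1/6132) = 3989/438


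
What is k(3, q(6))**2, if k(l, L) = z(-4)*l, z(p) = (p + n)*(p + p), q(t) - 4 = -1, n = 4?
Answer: 0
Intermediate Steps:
q(t) = 3 (q(t) = 4 - 1 = 3)
z(p) = 2*p*(4 + p) (z(p) = (p + 4)*(p + p) = (4 + p)*(2*p) = 2*p*(4 + p))
k(l, L) = 0 (k(l, L) = (2*(-4)*(4 - 4))*l = (2*(-4)*0)*l = 0*l = 0)
k(3, q(6))**2 = 0**2 = 0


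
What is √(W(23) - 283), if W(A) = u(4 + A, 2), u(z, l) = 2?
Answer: I*√281 ≈ 16.763*I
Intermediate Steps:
W(A) = 2
√(W(23) - 283) = √(2 - 283) = √(-281) = I*√281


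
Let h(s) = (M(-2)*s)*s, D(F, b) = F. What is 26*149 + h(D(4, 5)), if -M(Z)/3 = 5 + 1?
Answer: 3586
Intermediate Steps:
M(Z) = -18 (M(Z) = -3*(5 + 1) = -3*6 = -18)
h(s) = -18*s² (h(s) = (-18*s)*s = -18*s²)
26*149 + h(D(4, 5)) = 26*149 - 18*4² = 3874 - 18*16 = 3874 - 288 = 3586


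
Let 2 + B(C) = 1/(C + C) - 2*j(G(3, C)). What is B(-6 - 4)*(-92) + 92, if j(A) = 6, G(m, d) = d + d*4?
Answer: 6923/5 ≈ 1384.6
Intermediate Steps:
G(m, d) = 5*d (G(m, d) = d + 4*d = 5*d)
B(C) = -14 + 1/(2*C) (B(C) = -2 + (1/(C + C) - 2*6) = -2 + (1/(2*C) - 12) = -2 + (-12 + 1/(2*C)) = -14 + 1/(2*C))
B(-6 - 4)*(-92) + 92 = (-14 + 1/(2*(-6 - 4)))*(-92) + 92 = (-14 + (1/2)/(-10))*(-92) + 92 = (-14 + (1/2)*(-1/10))*(-92) + 92 = (-14 - 1/20)*(-92) + 92 = -281/20*(-92) + 92 = 6463/5 + 92 = 6923/5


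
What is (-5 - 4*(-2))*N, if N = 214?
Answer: 642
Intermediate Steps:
(-5 - 4*(-2))*N = (-5 - 4*(-2))*214 = (-5 + 8)*214 = 3*214 = 642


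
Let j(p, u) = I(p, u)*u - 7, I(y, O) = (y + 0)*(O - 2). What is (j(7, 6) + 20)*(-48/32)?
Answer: -543/2 ≈ -271.50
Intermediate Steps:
I(y, O) = y*(-2 + O)
j(p, u) = -7 + p*u*(-2 + u) (j(p, u) = (p*(-2 + u))*u - 7 = p*u*(-2 + u) - 7 = -7 + p*u*(-2 + u))
(j(7, 6) + 20)*(-48/32) = ((-7 + 7*6*(-2 + 6)) + 20)*(-48/32) = ((-7 + 7*6*4) + 20)*(-48*1/32) = ((-7 + 168) + 20)*(-3/2) = (161 + 20)*(-3/2) = 181*(-3/2) = -543/2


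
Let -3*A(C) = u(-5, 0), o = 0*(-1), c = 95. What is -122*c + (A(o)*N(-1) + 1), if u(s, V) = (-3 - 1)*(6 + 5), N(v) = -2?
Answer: -34855/3 ≈ -11618.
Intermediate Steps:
u(s, V) = -44 (u(s, V) = -4*11 = -44)
o = 0
A(C) = 44/3 (A(C) = -⅓*(-44) = 44/3)
-122*c + (A(o)*N(-1) + 1) = -122*95 + ((44/3)*(-2) + 1) = -11590 + (-88/3 + 1) = -11590 - 85/3 = -34855/3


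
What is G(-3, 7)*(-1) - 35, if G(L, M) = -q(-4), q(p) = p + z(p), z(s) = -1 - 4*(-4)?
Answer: -24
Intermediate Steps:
z(s) = 15 (z(s) = -1 + 16 = 15)
q(p) = 15 + p (q(p) = p + 15 = 15 + p)
G(L, M) = -11 (G(L, M) = -(15 - 4) = -1*11 = -11)
G(-3, 7)*(-1) - 35 = -11*(-1) - 35 = 11 - 35 = -24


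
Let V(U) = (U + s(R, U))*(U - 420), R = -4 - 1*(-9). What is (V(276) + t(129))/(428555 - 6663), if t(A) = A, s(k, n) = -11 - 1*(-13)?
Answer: -39903/421892 ≈ -0.094581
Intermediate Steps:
R = 5 (R = -4 + 9 = 5)
s(k, n) = 2 (s(k, n) = -11 + 13 = 2)
V(U) = (-420 + U)*(2 + U) (V(U) = (U + 2)*(U - 420) = (2 + U)*(-420 + U) = (-420 + U)*(2 + U))
(V(276) + t(129))/(428555 - 6663) = ((-840 + 276**2 - 418*276) + 129)/(428555 - 6663) = ((-840 + 76176 - 115368) + 129)/421892 = (-40032 + 129)*(1/421892) = -39903*1/421892 = -39903/421892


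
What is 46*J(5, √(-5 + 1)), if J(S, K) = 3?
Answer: 138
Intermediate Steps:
46*J(5, √(-5 + 1)) = 46*3 = 138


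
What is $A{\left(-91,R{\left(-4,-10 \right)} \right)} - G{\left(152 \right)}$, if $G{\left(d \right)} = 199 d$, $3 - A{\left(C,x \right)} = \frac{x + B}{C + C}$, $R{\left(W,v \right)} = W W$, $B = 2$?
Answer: $- \frac{2752286}{91} \approx -30245.0$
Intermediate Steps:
$R{\left(W,v \right)} = W^{2}$
$A{\left(C,x \right)} = 3 - \frac{2 + x}{2 C}$ ($A{\left(C,x \right)} = 3 - \frac{x + 2}{C + C} = 3 - \frac{2 + x}{2 C}$)
$A{\left(-91,R{\left(-4,-10 \right)} \right)} - G{\left(152 \right)} = \frac{-2 - \left(-4\right)^{2} + 6 \left(-91\right)}{2 \left(-91\right)} - 199 \cdot 152 = \frac{1}{2} \left(- \frac{1}{91}\right) \left(-2 - 16 - 546\right) - 30248 = \frac{1}{2} \left(- \frac{1}{91}\right) \left(-564\right) - 30248 = \frac{282}{91} - 30248 = - \frac{2752286}{91}$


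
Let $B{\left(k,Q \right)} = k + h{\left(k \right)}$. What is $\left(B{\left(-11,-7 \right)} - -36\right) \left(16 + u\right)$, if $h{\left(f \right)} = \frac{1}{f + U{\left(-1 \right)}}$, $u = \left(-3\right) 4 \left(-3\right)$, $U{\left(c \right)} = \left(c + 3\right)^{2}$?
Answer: $\frac{9048}{7} \approx 1292.6$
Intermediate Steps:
$U{\left(c \right)} = \left(3 + c\right)^{2}$
$u = 36$ ($u = \left(-12\right) \left(-3\right) = 36$)
$h{\left(f \right)} = \frac{1}{4 + f}$ ($h{\left(f \right)} = \frac{1}{f + \left(3 - 1\right)^{2}} = \frac{1}{f + 2^{2}} = \frac{1}{f + 4} = \frac{1}{4 + f}$)
$B{\left(k,Q \right)} = k + \frac{1}{4 + k}$
$\left(B{\left(-11,-7 \right)} - -36\right) \left(16 + u\right) = \left(\frac{1 - 11 \left(4 - 11\right)}{4 - 11} - -36\right) \left(16 + 36\right) = \left(\frac{1 - -77}{-7} + 36\right) 52 = \left(- \frac{1 + 77}{7} + 36\right) 52 = \left(\left(- \frac{1}{7}\right) 78 + 36\right) 52 = \left(- \frac{78}{7} + 36\right) 52 = \frac{174}{7} \cdot 52 = \frac{9048}{7}$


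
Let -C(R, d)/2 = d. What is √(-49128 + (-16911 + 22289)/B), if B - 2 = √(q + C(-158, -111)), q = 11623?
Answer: √(-92878 - 49128*√11845)/√(2 + √11845) ≈ 221.54*I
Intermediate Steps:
C(R, d) = -2*d
B = 2 + √11845 (B = 2 + √(11623 - 2*(-111)) = 2 + √(11623 + 222) = 2 + √11845 ≈ 110.83)
√(-49128 + (-16911 + 22289)/B) = √(-49128 + (-16911 + 22289)/(2 + √11845)) = √(-49128 + 5378/(2 + √11845))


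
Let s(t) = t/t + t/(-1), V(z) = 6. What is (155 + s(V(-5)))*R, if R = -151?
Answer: -22650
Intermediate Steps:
s(t) = 1 - t (s(t) = 1 + t*(-1) = 1 - t)
(155 + s(V(-5)))*R = (155 + (1 - 1*6))*(-151) = (155 + (1 - 6))*(-151) = (155 - 5)*(-151) = 150*(-151) = -22650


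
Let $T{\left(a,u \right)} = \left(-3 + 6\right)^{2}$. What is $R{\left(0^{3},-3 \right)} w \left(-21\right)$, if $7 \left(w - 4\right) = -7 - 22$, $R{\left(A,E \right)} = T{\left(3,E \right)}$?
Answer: $27$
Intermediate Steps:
$T{\left(a,u \right)} = 9$ ($T{\left(a,u \right)} = 3^{2} = 9$)
$R{\left(A,E \right)} = 9$
$w = - \frac{1}{7}$ ($w = 4 + \frac{-7 - 22}{7} = 4 + \frac{1}{7} \left(-29\right) = 4 - \frac{29}{7} = - \frac{1}{7} \approx -0.14286$)
$R{\left(0^{3},-3 \right)} w \left(-21\right) = 9 \left(- \frac{1}{7}\right) \left(-21\right) = \left(- \frac{9}{7}\right) \left(-21\right) = 27$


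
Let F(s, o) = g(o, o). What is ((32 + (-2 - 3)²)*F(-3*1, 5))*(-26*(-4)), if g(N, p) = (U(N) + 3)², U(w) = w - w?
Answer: 53352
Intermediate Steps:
U(w) = 0
g(N, p) = 9 (g(N, p) = (0 + 3)² = 3² = 9)
F(s, o) = 9
((32 + (-2 - 3)²)*F(-3*1, 5))*(-26*(-4)) = ((32 + (-2 - 3)²)*9)*(-26*(-4)) = ((32 + (-5)²)*9)*104 = ((32 + 25)*9)*104 = (57*9)*104 = 513*104 = 53352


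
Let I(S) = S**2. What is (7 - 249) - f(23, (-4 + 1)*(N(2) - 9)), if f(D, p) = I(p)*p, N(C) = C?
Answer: -9503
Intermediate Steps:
f(D, p) = p**3 (f(D, p) = p**2*p = p**3)
(7 - 249) - f(23, (-4 + 1)*(N(2) - 9)) = (7 - 249) - ((-4 + 1)*(2 - 9))**3 = -242 - (-3*(-7))**3 = -242 - 1*21**3 = -242 - 1*9261 = -242 - 9261 = -9503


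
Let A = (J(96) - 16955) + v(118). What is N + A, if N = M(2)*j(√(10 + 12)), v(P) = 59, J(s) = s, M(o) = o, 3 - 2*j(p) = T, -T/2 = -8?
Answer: -16813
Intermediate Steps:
T = 16 (T = -2*(-8) = 16)
j(p) = -13/2 (j(p) = 3/2 - ½*16 = 3/2 - 8 = -13/2)
N = -13 (N = 2*(-13/2) = -13)
A = -16800 (A = (96 - 16955) + 59 = -16859 + 59 = -16800)
N + A = -13 - 16800 = -16813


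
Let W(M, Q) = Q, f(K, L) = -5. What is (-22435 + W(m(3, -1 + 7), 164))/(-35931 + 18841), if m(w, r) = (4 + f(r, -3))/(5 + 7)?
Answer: 22271/17090 ≈ 1.3032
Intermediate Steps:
m(w, r) = -1/12 (m(w, r) = (4 - 5)/(5 + 7) = -1/12)
(-22435 + W(m(3, -1 + 7), 164))/(-35931 + 18841) = (-22435 + 164)/(-35931 + 18841) = -22271/(-17090) = -22271*(-1/17090) = 22271/17090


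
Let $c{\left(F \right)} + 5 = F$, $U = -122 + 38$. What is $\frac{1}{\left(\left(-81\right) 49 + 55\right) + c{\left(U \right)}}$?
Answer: $- \frac{1}{4003} \approx -0.00024981$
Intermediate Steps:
$U = -84$
$c{\left(F \right)} = -5 + F$
$\frac{1}{\left(\left(-81\right) 49 + 55\right) + c{\left(U \right)}} = \frac{1}{\left(\left(-81\right) 49 + 55\right) - 89} = \frac{1}{\left(-3969 + 55\right) - 89} = \frac{1}{-3914 - 89} = \frac{1}{-4003} = - \frac{1}{4003}$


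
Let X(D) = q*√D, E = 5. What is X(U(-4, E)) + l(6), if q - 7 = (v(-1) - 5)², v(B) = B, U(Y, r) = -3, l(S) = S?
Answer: 6 + 43*I*√3 ≈ 6.0 + 74.478*I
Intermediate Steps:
q = 43 (q = 7 + (-1 - 5)² = 7 + (-6)² = 7 + 36 = 43)
X(D) = 43*√D
X(U(-4, E)) + l(6) = 43*√(-3) + 6 = 43*(I*√3) + 6 = 43*I*√3 + 6 = 6 + 43*I*√3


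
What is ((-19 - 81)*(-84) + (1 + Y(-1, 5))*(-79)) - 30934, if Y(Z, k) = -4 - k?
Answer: -21902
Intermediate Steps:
((-19 - 81)*(-84) + (1 + Y(-1, 5))*(-79)) - 30934 = ((-19 - 81)*(-84) + (1 + (-4 - 1*5))*(-79)) - 30934 = (-100*(-84) + (1 + (-4 - 5))*(-79)) - 30934 = (8400 + (1 - 9)*(-79)) - 30934 = (8400 - 8*(-79)) - 30934 = (8400 + 632) - 30934 = 9032 - 30934 = -21902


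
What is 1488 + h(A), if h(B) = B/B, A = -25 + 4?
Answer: 1489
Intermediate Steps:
A = -21
h(B) = 1
1488 + h(A) = 1488 + 1 = 1489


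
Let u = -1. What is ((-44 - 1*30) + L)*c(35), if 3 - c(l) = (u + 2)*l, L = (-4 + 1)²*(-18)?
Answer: 7552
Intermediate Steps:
L = -162 (L = (-3)²*(-18) = 9*(-18) = -162)
c(l) = 3 - l (c(l) = 3 - (-1 + 2)*l = 3 - l)
((-44 - 1*30) + L)*c(35) = ((-44 - 1*30) - 162)*(3 - 1*35) = ((-44 - 30) - 162)*(3 - 35) = (-74 - 162)*(-32) = -236*(-32) = 7552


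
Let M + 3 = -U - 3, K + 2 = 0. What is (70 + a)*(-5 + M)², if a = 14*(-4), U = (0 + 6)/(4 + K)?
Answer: 2744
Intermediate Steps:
K = -2 (K = -2 + 0 = -2)
U = 3 (U = (0 + 6)/(4 - 2) = 6/2 = 6*(½) = 3)
a = -56
M = -9 (M = -3 + (-1*3 - 3) = -3 + (-3 - 3) = -3 - 6 = -9)
(70 + a)*(-5 + M)² = (70 - 56)*(-5 - 9)² = 14*(-14)² = 14*196 = 2744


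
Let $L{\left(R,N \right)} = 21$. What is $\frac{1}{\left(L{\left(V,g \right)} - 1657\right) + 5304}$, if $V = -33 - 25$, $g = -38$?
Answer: $\frac{1}{3668} \approx 0.00027263$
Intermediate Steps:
$V = -58$ ($V = -33 - 25 = -58$)
$\frac{1}{\left(L{\left(V,g \right)} - 1657\right) + 5304} = \frac{1}{\left(21 - 1657\right) + 5304} = \frac{1}{-1636 + 5304} = \frac{1}{3668}$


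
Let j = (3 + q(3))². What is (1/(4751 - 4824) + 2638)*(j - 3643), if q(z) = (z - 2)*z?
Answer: -694610811/73 ≈ -9.5152e+6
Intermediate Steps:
q(z) = z*(-2 + z) (q(z) = (-2 + z)*z = z*(-2 + z))
j = 36 (j = (3 + 3*(-2 + 3))² = (3 + 3*1)² = (3 + 3)² = 6² = 36)
(1/(4751 - 4824) + 2638)*(j - 3643) = (1/(4751 - 4824) + 2638)*(36 - 3643) = (1/(-73) + 2638)*(-3607) = (-1/73 + 2638)*(-3607) = (192573/73)*(-3607) = -694610811/73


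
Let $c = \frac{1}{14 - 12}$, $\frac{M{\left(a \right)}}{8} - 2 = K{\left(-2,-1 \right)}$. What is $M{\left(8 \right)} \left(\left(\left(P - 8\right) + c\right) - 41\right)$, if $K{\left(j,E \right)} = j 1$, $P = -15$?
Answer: $0$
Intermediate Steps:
$K{\left(j,E \right)} = j$
$M{\left(a \right)} = 0$ ($M{\left(a \right)} = 16 + 8 \left(-2\right) = 16 - 16 = 0$)
$c = \frac{1}{2} \approx 0.5$
$M{\left(8 \right)} \left(\left(\left(P - 8\right) + c\right) - 41\right) = 0 \left(\left(\left(-15 - 8\right) + \frac{1}{2}\right) - 41\right) = 0 \left(\left(-23 + \frac{1}{2}\right) - 41\right) = 0 \left(- \frac{45}{2} - 41\right) = 0 \left(- \frac{127}{2}\right) = 0$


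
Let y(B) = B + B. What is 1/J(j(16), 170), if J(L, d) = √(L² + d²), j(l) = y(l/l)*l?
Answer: √7481/14962 ≈ 0.0057808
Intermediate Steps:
y(B) = 2*B
j(l) = 2*l (j(l) = (2*(l/l))*l = (2*1)*l = 2*l)
1/J(j(16), 170) = 1/(√((2*16)² + 170²)) = 1/(√(32² + 28900)) = 1/(√(1024 + 28900)) = 1/(√29924) = 1/(2*√7481) = √7481/14962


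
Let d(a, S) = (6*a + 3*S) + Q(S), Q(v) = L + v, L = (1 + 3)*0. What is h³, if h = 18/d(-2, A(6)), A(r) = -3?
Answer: -27/64 ≈ -0.42188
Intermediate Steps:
L = 0 (L = 4*0 = 0)
Q(v) = v (Q(v) = 0 + v = v)
d(a, S) = 4*S + 6*a (d(a, S) = (6*a + 3*S) + S = (3*S + 6*a) + S = 4*S + 6*a)
h = -¾ (h = 18/(4*(-3) + 6*(-2)) = 18/(-12 - 12) = 18/(-24) = 18*(-1/24) = -¾ ≈ -0.75000)
h³ = (-¾)³ = -27/64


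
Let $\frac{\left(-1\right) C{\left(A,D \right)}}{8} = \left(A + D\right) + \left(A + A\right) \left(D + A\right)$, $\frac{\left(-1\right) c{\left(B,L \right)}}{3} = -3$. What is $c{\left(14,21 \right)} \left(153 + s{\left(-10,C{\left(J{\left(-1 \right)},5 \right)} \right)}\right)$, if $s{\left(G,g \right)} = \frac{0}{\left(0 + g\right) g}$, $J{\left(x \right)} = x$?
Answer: $1377$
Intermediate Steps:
$c{\left(B,L \right)} = 9$ ($c{\left(B,L \right)} = \left(-3\right) \left(-3\right) = 9$)
$C{\left(A,D \right)} = - 8 A - 8 D - 16 A \left(A + D\right)$ ($C{\left(A,D \right)} = - 8 \left(\left(A + D\right) + \left(A + A\right) \left(D + A\right)\right) = - 8 \left(\left(A + D\right) + 2 A \left(A + D\right)\right) = - 8 \left(A + D + 2 A \left(A + D\right)\right) = - 8 A - 8 D - 16 A \left(A + D\right)$)
$s{\left(G,g \right)} = 0$ ($s{\left(G,g \right)} = \frac{0}{g g} = \frac{0}{g^{2}} = 0$)
$c{\left(14,21 \right)} \left(153 + s{\left(-10,C{\left(J{\left(-1 \right)},5 \right)} \right)}\right) = 9 \left(153 + 0\right) = 9 \cdot 153 = 1377$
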